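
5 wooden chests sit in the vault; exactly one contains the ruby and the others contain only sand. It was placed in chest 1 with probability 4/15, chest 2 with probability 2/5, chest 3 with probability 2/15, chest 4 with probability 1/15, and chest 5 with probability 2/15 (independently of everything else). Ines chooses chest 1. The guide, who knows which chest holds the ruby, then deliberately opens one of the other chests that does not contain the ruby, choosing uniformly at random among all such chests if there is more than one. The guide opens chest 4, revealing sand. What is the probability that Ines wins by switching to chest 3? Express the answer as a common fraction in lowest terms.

2/13

Consider each possible location of the ruby in turn.
If it is in chest 1 (prior 4/15): the guide has 4 equally likely choices, so probability 1/4; weight (4/15)·(1/4) = 1/15.
If it is in chest 2 (prior 2/5): the guide has 3 equally likely choices, so probability 1/3; weight (2/5)·(1/3) = 2/15.
If it is in either of chests 3 and 5 (prior 2/15 each): the guide has 3 equally likely choices, so probability 1/3; weight (2/15)·(1/3) = 2/45 each.
If it is in chest 4 (prior 1/15): the guide opened chest 4, so this case is ruled out; weight (1/15)·0 = 0.
The weights sum to 13/45.
So P(the ruby in chest 3 | the guide opened chest 4) = (2/45) / (13/45) = 2/13.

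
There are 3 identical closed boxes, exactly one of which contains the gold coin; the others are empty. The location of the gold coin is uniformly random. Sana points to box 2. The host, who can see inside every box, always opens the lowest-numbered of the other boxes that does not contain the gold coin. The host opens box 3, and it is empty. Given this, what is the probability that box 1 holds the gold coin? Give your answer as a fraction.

1

Condition on the true location of the gold coin.
If it is in box 1 (prior 1/3): box 3 is the lowest-numbered option available, probability 1; weight (1/3)·1 = 1/3.
If it is in box 2 (prior 1/3): the host would have opened box 1 instead, probability 0; weight (1/3)·0 = 0.
If it is in box 3 (prior 1/3): the host opened box 3, so this case is ruled out; weight (1/3)·0 = 0.
The weights sum to 1/3.
So P(the gold coin in box 1 | the host opened box 3) = (1/3) / (1/3) = 1.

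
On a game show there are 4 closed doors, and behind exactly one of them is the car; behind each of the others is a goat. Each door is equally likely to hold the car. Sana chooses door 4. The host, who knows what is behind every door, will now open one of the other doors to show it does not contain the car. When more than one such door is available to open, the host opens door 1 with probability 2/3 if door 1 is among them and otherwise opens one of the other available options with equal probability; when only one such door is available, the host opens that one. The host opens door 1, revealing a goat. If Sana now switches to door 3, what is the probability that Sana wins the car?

Condition on the true location of the car.
If it is behind door 1 (prior 1/4): the host opened door 1, so this case is ruled out; weight (1/4)·0 = 0.
If it is behind any of doors 2, 3, and 4 (prior 1/4 each): door 1 is available, opened with probability 2/3; weight (1/4)·(2/3) = 1/6 each.
The weights sum to 1/2.
So P(the car behind door 3 | the host opened door 1) = (1/6) / (1/2) = 1/3.

1/3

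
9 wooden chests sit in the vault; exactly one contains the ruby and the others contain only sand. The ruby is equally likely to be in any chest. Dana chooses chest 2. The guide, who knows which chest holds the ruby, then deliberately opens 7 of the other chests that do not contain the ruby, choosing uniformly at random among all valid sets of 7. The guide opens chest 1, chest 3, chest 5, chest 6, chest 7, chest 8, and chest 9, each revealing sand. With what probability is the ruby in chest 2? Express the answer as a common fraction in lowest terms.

1/9

Condition on the true location of the ruby.
If it is in any of chests 1, 3, 5, 6, 7, 8, and 9 (prior 1/9 each): that chest was opened and seen not to hold the prize — ruled out; weight (1/9)·0 = 0 each.
If it is in chest 2 (prior 1/9): the guide has 8 equally likely choices, so probability 1/8; weight (1/9)·(1/8) = 1/72.
If it is in chest 4 (prior 1/9): the guide has no choice, probability 1; weight (1/9)·1 = 1/9.
The weights sum to 1/8.
So P(the ruby in chest 2 | the guide opened chest 1, chest 3, chest 5, chest 6, chest 7, chest 8, and chest 9) = (1/72) / (1/8) = 1/9.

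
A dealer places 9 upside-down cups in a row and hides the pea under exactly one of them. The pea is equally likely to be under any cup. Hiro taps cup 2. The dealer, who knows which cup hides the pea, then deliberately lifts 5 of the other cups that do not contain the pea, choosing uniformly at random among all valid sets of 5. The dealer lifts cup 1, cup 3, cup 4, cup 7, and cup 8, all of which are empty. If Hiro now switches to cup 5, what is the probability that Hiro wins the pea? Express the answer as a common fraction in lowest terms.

Consider each possible location of the pea in turn.
If it is under any of cups 1, 3, 4, 7, and 8 (prior 1/9 each): that cup was opened and seen not to hold the prize — ruled out; weight (1/9)·0 = 0 each.
If it is under cup 2 (prior 1/9): the dealer has 56 equally likely choices, so probability 1/56; weight (1/9)·(1/56) = 1/504.
If it is under any of cups 5, 6, and 9 (prior 1/9 each): the dealer has 21 equally likely choices, so probability 1/21; weight (1/9)·(1/21) = 1/189 each.
The weights sum to 1/56.
So P(the pea under cup 5 | the dealer opened cup 1, cup 3, cup 4, cup 7, and cup 8) = (1/189) / (1/56) = 8/27.

8/27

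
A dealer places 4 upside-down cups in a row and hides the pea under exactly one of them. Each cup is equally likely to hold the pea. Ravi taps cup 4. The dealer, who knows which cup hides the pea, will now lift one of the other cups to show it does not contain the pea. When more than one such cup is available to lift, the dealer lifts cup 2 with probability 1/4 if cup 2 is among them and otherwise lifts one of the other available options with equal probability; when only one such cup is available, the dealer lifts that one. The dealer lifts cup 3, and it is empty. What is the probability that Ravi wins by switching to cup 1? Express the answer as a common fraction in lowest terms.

Apply Bayes' rule, conditioning on where the pea actually is.
If it is under cup 1 (prior 1/4): cup 2 is available but not opened, probability 3/4; weight (1/4)·(3/4) = 3/16.
If it is under cup 2 (prior 1/4): cup 2 holds the prize so is unavailable; the dealer chooses uniformly among the 2 others, probability 1/2; weight (1/4)·(1/2) = 1/8.
If it is under cup 3 (prior 1/4): the dealer opened cup 3, so this case is ruled out; weight (1/4)·0 = 0.
If it is under cup 4 (prior 1/4): cup 2 is available but not opened; cup 3 gets probability (1 − 1/4)/2 = 3/8; weight (1/4)·(3/8) = 3/32.
The weights sum to 13/32.
So P(the pea under cup 1 | the dealer opened cup 3) = (3/16) / (13/32) = 6/13.

6/13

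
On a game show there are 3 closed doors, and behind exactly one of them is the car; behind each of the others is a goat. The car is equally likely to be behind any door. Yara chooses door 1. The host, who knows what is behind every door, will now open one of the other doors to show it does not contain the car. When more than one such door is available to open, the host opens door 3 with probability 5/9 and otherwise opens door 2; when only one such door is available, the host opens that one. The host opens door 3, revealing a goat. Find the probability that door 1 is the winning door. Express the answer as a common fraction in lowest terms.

Apply Bayes' rule, conditioning on where the car actually is.
If it is behind door 1 (prior 1/3): door 3 is available, opened with probability 5/9; weight (1/3)·(5/9) = 5/27.
If it is behind door 2 (prior 1/3): only door 3 is available, probability 1; weight (1/3)·1 = 1/3.
If it is behind door 3 (prior 1/3): the host opened door 3, so this case is ruled out; weight (1/3)·0 = 0.
The weights sum to 14/27.
So P(the car behind door 1 | the host opened door 3) = (5/27) / (14/27) = 5/14.

5/14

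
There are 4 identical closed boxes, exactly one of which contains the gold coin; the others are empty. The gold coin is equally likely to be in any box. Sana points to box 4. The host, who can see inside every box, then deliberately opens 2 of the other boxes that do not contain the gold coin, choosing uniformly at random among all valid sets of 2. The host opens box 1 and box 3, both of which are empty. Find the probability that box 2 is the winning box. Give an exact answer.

3/4

Consider each possible location of the gold coin in turn.
If it is in either of boxes 1 and 3 (prior 1/4 each): that box was opened and seen not to hold the prize — ruled out; weight (1/4)·0 = 0 each.
If it is in box 2 (prior 1/4): the host has no choice, probability 1; weight (1/4)·1 = 1/4.
If it is in box 4 (prior 1/4): the host has 3 equally likely choices, so probability 1/3; weight (1/4)·(1/3) = 1/12.
The weights sum to 1/3.
So P(the gold coin in box 2 | the host opened box 1 and box 3) = (1/4) / (1/3) = 3/4.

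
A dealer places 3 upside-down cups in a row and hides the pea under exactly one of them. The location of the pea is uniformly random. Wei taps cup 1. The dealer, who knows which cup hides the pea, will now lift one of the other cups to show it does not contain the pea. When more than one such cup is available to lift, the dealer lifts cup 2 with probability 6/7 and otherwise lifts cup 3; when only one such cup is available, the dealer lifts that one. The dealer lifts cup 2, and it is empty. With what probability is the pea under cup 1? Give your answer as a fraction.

Apply Bayes' rule, conditioning on where the pea actually is.
If it is under cup 1 (prior 1/3): cup 2 is available, opened with probability 6/7; weight (1/3)·(6/7) = 2/7.
If it is under cup 2 (prior 1/3): the dealer opened cup 2, so this case is ruled out; weight (1/3)·0 = 0.
If it is under cup 3 (prior 1/3): only cup 2 is available, probability 1; weight (1/3)·1 = 1/3.
The weights sum to 13/21.
So P(the pea under cup 1 | the dealer opened cup 2) = (2/7) / (13/21) = 6/13.

6/13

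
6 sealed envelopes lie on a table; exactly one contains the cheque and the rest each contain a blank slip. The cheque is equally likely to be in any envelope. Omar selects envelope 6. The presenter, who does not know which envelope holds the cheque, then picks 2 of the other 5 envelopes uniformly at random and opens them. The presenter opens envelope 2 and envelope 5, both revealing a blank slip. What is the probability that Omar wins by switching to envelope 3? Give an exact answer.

1/4

Consider each possible location of the cheque in turn.
If it is in any of envelopes 1, 3, 4, and 6 (prior 1/6 each): the presenter picks exactly this set with probability 1/10 regardless, and none is the prize; weight (1/6)·(1/10) = 1/60 each.
If it is in either of envelopes 2 and 5 (prior 1/6 each): that envelope was opened and seen not to hold the prize — ruled out; weight (1/6)·0 = 0 each.
The weights sum to 1/15.
So P(the cheque in envelope 3 | the presenter opened envelope 2 and envelope 5) = (1/60) / (1/15) = 1/4.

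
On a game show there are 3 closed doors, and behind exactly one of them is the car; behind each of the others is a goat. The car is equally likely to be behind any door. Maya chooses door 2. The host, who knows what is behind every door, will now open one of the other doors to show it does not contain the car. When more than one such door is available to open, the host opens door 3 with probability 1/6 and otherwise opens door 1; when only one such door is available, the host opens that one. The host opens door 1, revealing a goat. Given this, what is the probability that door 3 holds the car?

6/11

Apply Bayes' rule, conditioning on where the car actually is.
If it is behind door 1 (prior 1/3): the host opened door 1, so this case is ruled out; weight (1/3)·0 = 0.
If it is behind door 2 (prior 1/3): door 3 is available but not opened, probability 5/6; weight (1/3)·(5/6) = 5/18.
If it is behind door 3 (prior 1/3): only door 1 is available, probability 1; weight (1/3)·1 = 1/3.
The weights sum to 11/18.
So P(the car behind door 3 | the host opened door 1) = (1/3) / (11/18) = 6/11.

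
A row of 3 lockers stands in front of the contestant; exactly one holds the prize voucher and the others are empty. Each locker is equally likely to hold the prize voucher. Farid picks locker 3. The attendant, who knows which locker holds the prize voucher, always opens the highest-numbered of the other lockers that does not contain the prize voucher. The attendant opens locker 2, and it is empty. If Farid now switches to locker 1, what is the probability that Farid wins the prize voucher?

1/2

Apply Bayes' rule, conditioning on where the prize voucher actually is.
If it is in either of lockers 1 and 3 (prior 1/3 each): locker 2 is the highest-numbered option available, probability 1; weight (1/3)·1 = 1/3 each.
If it is in locker 2 (prior 1/3): the attendant opened locker 2, so this case is ruled out; weight (1/3)·0 = 0.
The weights sum to 2/3.
So P(the prize voucher in locker 1 | the attendant opened locker 2) = (1/3) / (2/3) = 1/2.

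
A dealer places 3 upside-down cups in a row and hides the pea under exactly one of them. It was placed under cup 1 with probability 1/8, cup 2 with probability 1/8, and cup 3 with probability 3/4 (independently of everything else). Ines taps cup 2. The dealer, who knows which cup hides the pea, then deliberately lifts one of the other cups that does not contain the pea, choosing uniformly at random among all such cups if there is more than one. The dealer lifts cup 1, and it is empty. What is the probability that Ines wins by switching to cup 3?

12/13

Consider each possible location of the pea in turn.
If it is under cup 1 (prior 1/8): the dealer opened cup 1, so this case is ruled out; weight (1/8)·0 = 0.
If it is under cup 2 (prior 1/8): the dealer has 2 equally likely choices, so probability 1/2; weight (1/8)·(1/2) = 1/16.
If it is under cup 3 (prior 3/4): the dealer has no choice, probability 1; weight (3/4)·1 = 3/4.
The weights sum to 13/16.
So P(the pea under cup 3 | the dealer opened cup 1) = (3/4) / (13/16) = 12/13.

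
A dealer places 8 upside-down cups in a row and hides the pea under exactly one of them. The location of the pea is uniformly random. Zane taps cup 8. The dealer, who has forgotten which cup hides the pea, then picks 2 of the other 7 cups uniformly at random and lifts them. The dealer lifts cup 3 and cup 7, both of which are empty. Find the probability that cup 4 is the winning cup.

Because the dealer chose which cups to lift without knowing where the pea is, the choice is independent of the prize location. Learning that none of the 2 opened cups holds the pea simply rules out those 2 locations and leaves the remaining 6 cups still equally likely by symmetry.
So P(the pea under cup 4) = 1/6.

1/6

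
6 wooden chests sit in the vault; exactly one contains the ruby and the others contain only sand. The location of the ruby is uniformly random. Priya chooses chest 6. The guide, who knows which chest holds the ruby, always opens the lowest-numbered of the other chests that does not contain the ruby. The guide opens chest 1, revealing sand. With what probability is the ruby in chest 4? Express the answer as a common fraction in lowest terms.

Apply Bayes' rule, conditioning on where the ruby actually is.
If it is in chest 1 (prior 1/6): the guide opened chest 1, so this case is ruled out; weight (1/6)·0 = 0.
If it is in any of chests 2, 3, 4, 5, and 6 (prior 1/6 each): chest 1 is the lowest-numbered option available, probability 1; weight (1/6)·1 = 1/6 each.
The weights sum to 5/6.
So P(the ruby in chest 4 | the guide opened chest 1) = (1/6) / (5/6) = 1/5.

1/5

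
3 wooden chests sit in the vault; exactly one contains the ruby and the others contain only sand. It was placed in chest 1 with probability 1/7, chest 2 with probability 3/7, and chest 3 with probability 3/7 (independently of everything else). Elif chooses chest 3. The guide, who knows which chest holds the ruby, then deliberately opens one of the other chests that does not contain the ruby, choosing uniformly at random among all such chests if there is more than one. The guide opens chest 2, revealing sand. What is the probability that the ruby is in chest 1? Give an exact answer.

Condition on the true location of the ruby.
If it is in chest 1 (prior 1/7): the guide has no choice, probability 1; weight (1/7)·1 = 1/7.
If it is in chest 2 (prior 3/7): the guide opened chest 2, so this case is ruled out; weight (3/7)·0 = 0.
If it is in chest 3 (prior 3/7): the guide has 2 equally likely choices, so probability 1/2; weight (3/7)·(1/2) = 3/14.
The weights sum to 5/14.
So P(the ruby in chest 1 | the guide opened chest 2) = (1/7) / (5/14) = 2/5.

2/5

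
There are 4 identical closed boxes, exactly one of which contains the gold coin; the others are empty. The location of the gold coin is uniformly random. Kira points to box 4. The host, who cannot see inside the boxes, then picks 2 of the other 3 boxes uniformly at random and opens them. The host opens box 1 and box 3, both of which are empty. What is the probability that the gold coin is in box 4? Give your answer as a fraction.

Because the host chose which boxes to open without knowing where the gold coin is, the choice is independent of the prize location. Learning that none of the 2 opened boxes holds the gold coin simply rules out those 2 locations and leaves the remaining 2 boxes still equally likely by symmetry.
So P(the gold coin in box 4) = 1/2.

1/2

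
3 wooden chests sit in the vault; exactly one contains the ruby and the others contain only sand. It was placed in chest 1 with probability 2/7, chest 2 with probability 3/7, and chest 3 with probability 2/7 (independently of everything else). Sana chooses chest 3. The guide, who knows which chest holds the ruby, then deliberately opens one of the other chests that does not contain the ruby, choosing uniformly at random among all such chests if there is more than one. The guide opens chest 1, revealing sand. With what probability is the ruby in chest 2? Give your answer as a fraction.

3/4

Consider each possible location of the ruby in turn.
If it is in chest 1 (prior 2/7): the guide opened chest 1, so this case is ruled out; weight (2/7)·0 = 0.
If it is in chest 2 (prior 3/7): the guide has no choice, probability 1; weight (3/7)·1 = 3/7.
If it is in chest 3 (prior 2/7): the guide has 2 equally likely choices, so probability 1/2; weight (2/7)·(1/2) = 1/7.
The weights sum to 4/7.
So P(the ruby in chest 2 | the guide opened chest 1) = (3/7) / (4/7) = 3/4.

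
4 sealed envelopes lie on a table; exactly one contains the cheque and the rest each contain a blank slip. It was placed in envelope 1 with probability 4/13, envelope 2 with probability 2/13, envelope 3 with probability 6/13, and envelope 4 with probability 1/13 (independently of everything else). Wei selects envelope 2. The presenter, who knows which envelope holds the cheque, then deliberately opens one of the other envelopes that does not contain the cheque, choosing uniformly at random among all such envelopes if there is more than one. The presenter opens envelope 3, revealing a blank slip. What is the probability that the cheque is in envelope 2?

Apply Bayes' rule, conditioning on where the cheque actually is.
If it is in envelope 1 (prior 4/13): the presenter has 2 equally likely choices, so probability 1/2; weight (4/13)·(1/2) = 2/13.
If it is in envelope 2 (prior 2/13): the presenter has 3 equally likely choices, so probability 1/3; weight (2/13)·(1/3) = 2/39.
If it is in envelope 3 (prior 6/13): the presenter opened envelope 3, so this case is ruled out; weight (6/13)·0 = 0.
If it is in envelope 4 (prior 1/13): the presenter has 2 equally likely choices, so probability 1/2; weight (1/13)·(1/2) = 1/26.
The weights sum to 19/78.
So P(the cheque in envelope 2 | the presenter opened envelope 3) = (2/39) / (19/78) = 4/19.

4/19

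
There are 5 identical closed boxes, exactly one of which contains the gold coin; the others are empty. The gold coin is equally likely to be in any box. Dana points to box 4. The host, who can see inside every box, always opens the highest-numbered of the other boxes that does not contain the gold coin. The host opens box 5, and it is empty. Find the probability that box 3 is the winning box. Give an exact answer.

1/4

Consider each possible location of the gold coin in turn.
If it is in any of boxes 1, 2, 3, and 4 (prior 1/5 each): box 5 is the highest-numbered option available, probability 1; weight (1/5)·1 = 1/5 each.
If it is in box 5 (prior 1/5): the host opened box 5, so this case is ruled out; weight (1/5)·0 = 0.
The weights sum to 4/5.
So P(the gold coin in box 3 | the host opened box 5) = (1/5) / (4/5) = 1/4.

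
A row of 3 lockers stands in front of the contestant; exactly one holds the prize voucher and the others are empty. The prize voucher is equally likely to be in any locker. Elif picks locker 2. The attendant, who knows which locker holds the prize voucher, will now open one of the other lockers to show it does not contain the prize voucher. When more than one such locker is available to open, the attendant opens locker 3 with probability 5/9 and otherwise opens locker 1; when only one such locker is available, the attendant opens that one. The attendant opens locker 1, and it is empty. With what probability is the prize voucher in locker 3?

9/13

Condition on the true location of the prize voucher.
If it is in locker 1 (prior 1/3): the attendant opened locker 1, so this case is ruled out; weight (1/3)·0 = 0.
If it is in locker 2 (prior 1/3): locker 3 is available but not opened, probability 4/9; weight (1/3)·(4/9) = 4/27.
If it is in locker 3 (prior 1/3): only locker 1 is available, probability 1; weight (1/3)·1 = 1/3.
The weights sum to 13/27.
So P(the prize voucher in locker 3 | the attendant opened locker 1) = (1/3) / (13/27) = 9/13.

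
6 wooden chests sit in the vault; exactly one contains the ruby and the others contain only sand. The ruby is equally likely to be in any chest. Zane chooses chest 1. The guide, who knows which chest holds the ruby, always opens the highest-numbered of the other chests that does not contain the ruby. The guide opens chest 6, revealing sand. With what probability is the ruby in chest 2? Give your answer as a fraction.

Consider each possible location of the ruby in turn.
If it is in any of chests 1, 2, 3, 4, and 5 (prior 1/6 each): chest 6 is the highest-numbered option available, probability 1; weight (1/6)·1 = 1/6 each.
If it is in chest 6 (prior 1/6): the guide opened chest 6, so this case is ruled out; weight (1/6)·0 = 0.
The weights sum to 5/6.
So P(the ruby in chest 2 | the guide opened chest 6) = (1/6) / (5/6) = 1/5.

1/5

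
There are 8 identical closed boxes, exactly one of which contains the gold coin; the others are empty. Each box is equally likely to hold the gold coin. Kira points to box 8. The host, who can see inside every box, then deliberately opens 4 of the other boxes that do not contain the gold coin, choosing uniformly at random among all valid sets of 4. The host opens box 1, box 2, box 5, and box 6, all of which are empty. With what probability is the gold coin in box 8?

1/8

Apply Bayes' rule, conditioning on where the gold coin actually is.
If it is in any of boxes 1, 2, 5, and 6 (prior 1/8 each): that box was opened and seen not to hold the prize — ruled out; weight (1/8)·0 = 0 each.
If it is in any of boxes 3, 4, and 7 (prior 1/8 each): the host has 15 equally likely choices, so probability 1/15; weight (1/8)·(1/15) = 1/120 each.
If it is in box 8 (prior 1/8): the host has 35 equally likely choices, so probability 1/35; weight (1/8)·(1/35) = 1/280.
The weights sum to 1/35.
So P(the gold coin in box 8 | the host opened box 1, box 2, box 5, and box 6) = (1/280) / (1/35) = 1/8.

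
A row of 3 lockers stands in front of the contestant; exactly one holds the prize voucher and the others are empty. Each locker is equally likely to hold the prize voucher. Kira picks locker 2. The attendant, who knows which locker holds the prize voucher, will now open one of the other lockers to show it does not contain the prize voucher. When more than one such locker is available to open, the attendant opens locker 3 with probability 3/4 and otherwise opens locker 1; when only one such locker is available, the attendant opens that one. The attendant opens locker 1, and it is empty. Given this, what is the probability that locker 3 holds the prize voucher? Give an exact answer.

Consider each possible location of the prize voucher in turn.
If it is in locker 1 (prior 1/3): the attendant opened locker 1, so this case is ruled out; weight (1/3)·0 = 0.
If it is in locker 2 (prior 1/3): locker 3 is available but not opened, probability 1/4; weight (1/3)·(1/4) = 1/12.
If it is in locker 3 (prior 1/3): only locker 1 is available, probability 1; weight (1/3)·1 = 1/3.
The weights sum to 5/12.
So P(the prize voucher in locker 3 | the attendant opened locker 1) = (1/3) / (5/12) = 4/5.

4/5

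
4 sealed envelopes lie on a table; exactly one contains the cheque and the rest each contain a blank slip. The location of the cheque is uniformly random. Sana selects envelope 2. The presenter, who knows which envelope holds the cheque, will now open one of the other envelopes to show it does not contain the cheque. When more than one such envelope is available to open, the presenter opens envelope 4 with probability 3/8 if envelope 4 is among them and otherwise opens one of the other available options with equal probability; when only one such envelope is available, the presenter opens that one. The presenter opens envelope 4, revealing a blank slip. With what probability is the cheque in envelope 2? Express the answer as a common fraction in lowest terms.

1/3

Condition on the true location of the cheque.
If it is in any of envelopes 1, 2, and 3 (prior 1/4 each): envelope 4 is available, opened with probability 3/8; weight (1/4)·(3/8) = 3/32 each.
If it is in envelope 4 (prior 1/4): the presenter opened envelope 4, so this case is ruled out; weight (1/4)·0 = 0.
The weights sum to 9/32.
So P(the cheque in envelope 2 | the presenter opened envelope 4) = (3/32) / (9/32) = 1/3.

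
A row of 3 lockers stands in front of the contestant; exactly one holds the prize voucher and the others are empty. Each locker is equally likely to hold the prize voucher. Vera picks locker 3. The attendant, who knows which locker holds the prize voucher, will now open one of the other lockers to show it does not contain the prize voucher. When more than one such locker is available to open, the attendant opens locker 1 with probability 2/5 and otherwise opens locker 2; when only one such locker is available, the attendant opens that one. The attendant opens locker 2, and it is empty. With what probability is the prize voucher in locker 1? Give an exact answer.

5/8

Condition on the true location of the prize voucher.
If it is in locker 1 (prior 1/3): only locker 2 is available, probability 1; weight (1/3)·1 = 1/3.
If it is in locker 2 (prior 1/3): the attendant opened locker 2, so this case is ruled out; weight (1/3)·0 = 0.
If it is in locker 3 (prior 1/3): locker 1 is available but not opened, probability 3/5; weight (1/3)·(3/5) = 1/5.
The weights sum to 8/15.
So P(the prize voucher in locker 1 | the attendant opened locker 2) = (1/3) / (8/15) = 5/8.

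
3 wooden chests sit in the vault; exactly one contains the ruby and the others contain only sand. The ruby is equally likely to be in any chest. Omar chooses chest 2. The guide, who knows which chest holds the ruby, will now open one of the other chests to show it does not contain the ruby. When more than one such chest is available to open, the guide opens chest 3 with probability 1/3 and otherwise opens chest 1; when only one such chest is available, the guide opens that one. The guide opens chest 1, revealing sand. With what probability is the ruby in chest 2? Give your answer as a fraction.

2/5

Apply Bayes' rule, conditioning on where the ruby actually is.
If it is in chest 1 (prior 1/3): the guide opened chest 1, so this case is ruled out; weight (1/3)·0 = 0.
If it is in chest 2 (prior 1/3): chest 3 is available but not opened, probability 2/3; weight (1/3)·(2/3) = 2/9.
If it is in chest 3 (prior 1/3): only chest 1 is available, probability 1; weight (1/3)·1 = 1/3.
The weights sum to 5/9.
So P(the ruby in chest 2 | the guide opened chest 1) = (2/9) / (5/9) = 2/5.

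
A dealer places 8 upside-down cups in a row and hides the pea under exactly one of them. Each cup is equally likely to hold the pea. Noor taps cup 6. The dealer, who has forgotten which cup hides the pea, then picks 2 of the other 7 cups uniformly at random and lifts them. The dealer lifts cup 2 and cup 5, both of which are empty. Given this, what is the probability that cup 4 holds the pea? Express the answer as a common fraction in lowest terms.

1/6

Condition on the true location of the pea.
If it is under any of cups 1, 3, 4, 6, 7, and 8 (prior 1/8 each): the dealer picks exactly this set with probability 1/21 regardless, and none is the prize; weight (1/8)·(1/21) = 1/168 each.
If it is under either of cups 2 and 5 (prior 1/8 each): that cup was opened and seen not to hold the prize — ruled out; weight (1/8)·0 = 0 each.
The weights sum to 1/28.
So P(the pea under cup 4 | the dealer opened cup 2 and cup 5) = (1/168) / (1/28) = 1/6.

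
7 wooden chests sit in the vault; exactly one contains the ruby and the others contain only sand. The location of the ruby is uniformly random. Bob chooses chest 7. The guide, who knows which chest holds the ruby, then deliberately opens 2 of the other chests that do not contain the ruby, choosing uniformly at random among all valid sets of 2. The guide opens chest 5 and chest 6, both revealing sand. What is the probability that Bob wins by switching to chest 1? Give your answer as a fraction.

Condition on the true location of the ruby.
If it is in any of chests 1, 2, 3, and 4 (prior 1/7 each): the guide has 10 equally likely choices, so probability 1/10; weight (1/7)·(1/10) = 1/70 each.
If it is in either of chests 5 and 6 (prior 1/7 each): that chest was opened and seen not to hold the prize — ruled out; weight (1/7)·0 = 0 each.
If it is in chest 7 (prior 1/7): the guide has 15 equally likely choices, so probability 1/15; weight (1/7)·(1/15) = 1/105.
The weights sum to 1/15.
So P(the ruby in chest 1 | the guide opened chest 5 and chest 6) = (1/70) / (1/15) = 3/14.

3/14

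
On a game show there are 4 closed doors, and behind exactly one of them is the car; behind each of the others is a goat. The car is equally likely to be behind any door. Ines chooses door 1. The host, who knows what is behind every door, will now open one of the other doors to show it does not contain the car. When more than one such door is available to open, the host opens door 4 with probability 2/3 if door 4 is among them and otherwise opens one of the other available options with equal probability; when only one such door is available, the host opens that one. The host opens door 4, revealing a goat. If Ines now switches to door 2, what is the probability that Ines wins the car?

Consider each possible location of the car in turn.
If it is behind any of doors 1, 2, and 3 (prior 1/4 each): door 4 is available, opened with probability 2/3; weight (1/4)·(2/3) = 1/6 each.
If it is behind door 4 (prior 1/4): the host opened door 4, so this case is ruled out; weight (1/4)·0 = 0.
The weights sum to 1/2.
So P(the car behind door 2 | the host opened door 4) = (1/6) / (1/2) = 1/3.

1/3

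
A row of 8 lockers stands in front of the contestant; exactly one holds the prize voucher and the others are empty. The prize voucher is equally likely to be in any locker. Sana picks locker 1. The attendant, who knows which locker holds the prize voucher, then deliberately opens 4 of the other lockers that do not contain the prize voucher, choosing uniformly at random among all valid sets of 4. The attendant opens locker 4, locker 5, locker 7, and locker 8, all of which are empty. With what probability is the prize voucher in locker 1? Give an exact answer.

Apply Bayes' rule, conditioning on where the prize voucher actually is.
If it is in locker 1 (prior 1/8): the attendant has 35 equally likely choices, so probability 1/35; weight (1/8)·(1/35) = 1/280.
If it is in any of lockers 2, 3, and 6 (prior 1/8 each): the attendant has 15 equally likely choices, so probability 1/15; weight (1/8)·(1/15) = 1/120 each.
If it is in any of lockers 4, 5, 7, and 8 (prior 1/8 each): that locker was opened and seen not to hold the prize — ruled out; weight (1/8)·0 = 0 each.
The weights sum to 1/35.
So P(the prize voucher in locker 1 | the attendant opened locker 4, locker 5, locker 7, and locker 8) = (1/280) / (1/35) = 1/8.

1/8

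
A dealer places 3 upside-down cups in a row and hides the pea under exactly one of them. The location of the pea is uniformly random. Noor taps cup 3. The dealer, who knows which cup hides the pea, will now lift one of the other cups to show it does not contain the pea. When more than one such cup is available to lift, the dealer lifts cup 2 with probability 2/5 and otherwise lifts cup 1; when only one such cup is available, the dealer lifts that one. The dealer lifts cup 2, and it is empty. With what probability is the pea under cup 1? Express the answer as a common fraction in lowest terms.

Consider each possible location of the pea in turn.
If it is under cup 1 (prior 1/3): only cup 2 is available, probability 1; weight (1/3)·1 = 1/3.
If it is under cup 2 (prior 1/3): the dealer opened cup 2, so this case is ruled out; weight (1/3)·0 = 0.
If it is under cup 3 (prior 1/3): cup 2 is available, opened with probability 2/5; weight (1/3)·(2/5) = 2/15.
The weights sum to 7/15.
So P(the pea under cup 1 | the dealer opened cup 2) = (1/3) / (7/15) = 5/7.

5/7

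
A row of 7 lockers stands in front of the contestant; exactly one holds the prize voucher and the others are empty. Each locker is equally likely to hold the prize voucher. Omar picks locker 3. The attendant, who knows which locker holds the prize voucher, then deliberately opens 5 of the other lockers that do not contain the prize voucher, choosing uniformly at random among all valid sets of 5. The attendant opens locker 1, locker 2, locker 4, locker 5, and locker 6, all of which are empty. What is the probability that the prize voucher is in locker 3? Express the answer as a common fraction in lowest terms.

Consider each possible location of the prize voucher in turn.
If it is in any of lockers 1, 2, 4, 5, and 6 (prior 1/7 each): that locker was opened and seen not to hold the prize — ruled out; weight (1/7)·0 = 0 each.
If it is in locker 3 (prior 1/7): the attendant has 6 equally likely choices, so probability 1/6; weight (1/7)·(1/6) = 1/42.
If it is in locker 7 (prior 1/7): the attendant has no choice, probability 1; weight (1/7)·1 = 1/7.
The weights sum to 1/6.
So P(the prize voucher in locker 3 | the attendant opened locker 1, locker 2, locker 4, locker 5, and locker 6) = (1/42) / (1/6) = 1/7.

1/7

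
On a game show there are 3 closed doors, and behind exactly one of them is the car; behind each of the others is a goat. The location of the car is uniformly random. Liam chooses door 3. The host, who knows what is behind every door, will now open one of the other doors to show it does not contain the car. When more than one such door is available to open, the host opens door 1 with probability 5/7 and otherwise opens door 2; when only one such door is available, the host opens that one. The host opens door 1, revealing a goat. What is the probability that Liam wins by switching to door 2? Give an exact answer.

7/12

Apply Bayes' rule, conditioning on where the car actually is.
If it is behind door 1 (prior 1/3): the host opened door 1, so this case is ruled out; weight (1/3)·0 = 0.
If it is behind door 2 (prior 1/3): only door 1 is available, probability 1; weight (1/3)·1 = 1/3.
If it is behind door 3 (prior 1/3): door 1 is available, opened with probability 5/7; weight (1/3)·(5/7) = 5/21.
The weights sum to 4/7.
So P(the car behind door 2 | the host opened door 1) = (1/3) / (4/7) = 7/12.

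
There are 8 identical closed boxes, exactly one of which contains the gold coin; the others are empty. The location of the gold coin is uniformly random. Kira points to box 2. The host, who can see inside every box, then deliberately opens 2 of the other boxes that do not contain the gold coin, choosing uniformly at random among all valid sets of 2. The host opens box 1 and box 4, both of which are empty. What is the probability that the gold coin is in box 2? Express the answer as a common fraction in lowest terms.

Condition on the true location of the gold coin.
If it is in either of boxes 1 and 4 (prior 1/8 each): that box was opened and seen not to hold the prize — ruled out; weight (1/8)·0 = 0 each.
If it is in box 2 (prior 1/8): the host has 21 equally likely choices, so probability 1/21; weight (1/8)·(1/21) = 1/168.
If it is in any of boxes 3, 5, 6, 7, and 8 (prior 1/8 each): the host has 15 equally likely choices, so probability 1/15; weight (1/8)·(1/15) = 1/120 each.
The weights sum to 1/21.
So P(the gold coin in box 2 | the host opened box 1 and box 4) = (1/168) / (1/21) = 1/8.

1/8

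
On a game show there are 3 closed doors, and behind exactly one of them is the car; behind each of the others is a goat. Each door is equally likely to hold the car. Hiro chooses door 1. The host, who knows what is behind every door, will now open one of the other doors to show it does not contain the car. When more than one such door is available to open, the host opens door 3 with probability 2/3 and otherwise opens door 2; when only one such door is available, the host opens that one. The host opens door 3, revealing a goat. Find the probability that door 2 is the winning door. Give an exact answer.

3/5

Apply Bayes' rule, conditioning on where the car actually is.
If it is behind door 1 (prior 1/3): door 3 is available, opened with probability 2/3; weight (1/3)·(2/3) = 2/9.
If it is behind door 2 (prior 1/3): only door 3 is available, probability 1; weight (1/3)·1 = 1/3.
If it is behind door 3 (prior 1/3): the host opened door 3, so this case is ruled out; weight (1/3)·0 = 0.
The weights sum to 5/9.
So P(the car behind door 2 | the host opened door 3) = (1/3) / (5/9) = 3/5.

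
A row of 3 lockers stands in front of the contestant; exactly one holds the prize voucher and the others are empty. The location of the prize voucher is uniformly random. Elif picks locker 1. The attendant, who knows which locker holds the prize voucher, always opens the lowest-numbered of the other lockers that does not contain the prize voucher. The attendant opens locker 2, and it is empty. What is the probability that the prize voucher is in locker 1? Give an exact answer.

Consider each possible location of the prize voucher in turn.
If it is in either of lockers 1 and 3 (prior 1/3 each): locker 2 is the lowest-numbered option available, probability 1; weight (1/3)·1 = 1/3 each.
If it is in locker 2 (prior 1/3): the attendant opened locker 2, so this case is ruled out; weight (1/3)·0 = 0.
The weights sum to 2/3.
So P(the prize voucher in locker 1 | the attendant opened locker 2) = (1/3) / (2/3) = 1/2.

1/2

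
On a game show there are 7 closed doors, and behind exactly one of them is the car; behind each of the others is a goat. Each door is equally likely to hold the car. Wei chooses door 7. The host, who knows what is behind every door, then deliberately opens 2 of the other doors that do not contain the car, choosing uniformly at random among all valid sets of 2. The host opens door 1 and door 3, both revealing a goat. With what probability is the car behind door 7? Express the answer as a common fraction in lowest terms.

1/7

Consider each possible location of the car in turn.
If it is behind either of doors 1 and 3 (prior 1/7 each): that door was opened and seen not to hold the prize — ruled out; weight (1/7)·0 = 0 each.
If it is behind any of doors 2, 4, 5, and 6 (prior 1/7 each): the host has 10 equally likely choices, so probability 1/10; weight (1/7)·(1/10) = 1/70 each.
If it is behind door 7 (prior 1/7): the host has 15 equally likely choices, so probability 1/15; weight (1/7)·(1/15) = 1/105.
The weights sum to 1/15.
So P(the car behind door 7 | the host opened door 1 and door 3) = (1/105) / (1/15) = 1/7.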